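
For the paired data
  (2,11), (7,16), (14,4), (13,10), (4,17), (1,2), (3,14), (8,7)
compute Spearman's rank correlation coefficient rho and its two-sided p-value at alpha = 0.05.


Step 1: Rank x and y separately (midranks; no ties here).
rank(x): 2->2, 7->5, 14->8, 13->7, 4->4, 1->1, 3->3, 8->6
rank(y): 11->5, 16->7, 4->2, 10->4, 17->8, 2->1, 14->6, 7->3
Step 2: d_i = R_x(i) - R_y(i); compute d_i^2.
  (2-5)^2=9, (5-7)^2=4, (8-2)^2=36, (7-4)^2=9, (4-8)^2=16, (1-1)^2=0, (3-6)^2=9, (6-3)^2=9
sum(d^2) = 92.
Step 3: rho = 1 - 6*92 / (8*(8^2 - 1)) = 1 - 552/504 = -0.095238.
Step 4: Under H0, t = rho * sqrt((n-2)/(1-rho^2)) = -0.2343 ~ t(6).
Step 5: Two-sided p-value from the t-distribution with 6 df = 0.822505.
Step 6: alpha = 0.05. fail to reject H0.

rho = -0.0952, p = 0.822505, fail to reject H0 at alpha = 0.05.


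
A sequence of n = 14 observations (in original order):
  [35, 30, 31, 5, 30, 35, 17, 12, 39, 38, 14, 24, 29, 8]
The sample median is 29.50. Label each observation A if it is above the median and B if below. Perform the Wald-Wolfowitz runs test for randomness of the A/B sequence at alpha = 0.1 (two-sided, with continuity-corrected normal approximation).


Step 1: Compute median = 29.50; label A = above, B = below.
Labels in order: AAABAABBAABBBB  (n_A = 7, n_B = 7)
Step 2: Count runs R = 6.
Step 3: Under H0 (random ordering), E[R] = 2*n_A*n_B/(n_A+n_B) + 1 = 2*7*7/14 + 1 = 8.0000.
        Var[R] = 2*n_A*n_B*(2*n_A*n_B - n_A - n_B) / ((n_A+n_B)^2 * (n_A+n_B-1)) = 8232/2548 = 3.2308.
        SD[R] = 1.7974.
Step 4: Continuity-corrected z = (R + 0.5 - E[R]) / SD[R] = (6 + 0.5 - 8.0000) / 1.7974 = -0.8345.
Step 5: Two-sided p-value via normal approximation = 2*(1 - Phi(|z|)) = 0.403986.
Step 6: alpha = 0.1. fail to reject H0.

R = 6, z = -0.8345, p = 0.403986, fail to reject H0.


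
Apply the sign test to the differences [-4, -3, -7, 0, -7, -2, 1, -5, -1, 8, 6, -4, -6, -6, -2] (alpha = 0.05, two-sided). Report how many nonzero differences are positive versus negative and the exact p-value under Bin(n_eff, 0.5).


Step 1: Discard zero differences. Original n = 15; n_eff = number of nonzero differences = 14.
Nonzero differences (with sign): -4, -3, -7, -7, -2, +1, -5, -1, +8, +6, -4, -6, -6, -2
Step 2: Count signs: positive = 3, negative = 11.
Step 3: Under H0: P(positive) = 0.5, so the number of positives S ~ Bin(14, 0.5).
Step 4: Two-sided exact p-value = sum of Bin(14,0.5) probabilities at or below the observed probability = 0.057373.
Step 5: alpha = 0.05. fail to reject H0.

n_eff = 14, pos = 3, neg = 11, p = 0.057373, fail to reject H0.


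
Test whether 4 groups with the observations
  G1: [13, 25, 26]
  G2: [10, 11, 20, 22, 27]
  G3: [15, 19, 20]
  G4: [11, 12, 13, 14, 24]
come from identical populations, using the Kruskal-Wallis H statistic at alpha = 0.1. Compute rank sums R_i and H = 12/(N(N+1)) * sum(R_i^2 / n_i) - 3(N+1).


Step 1: Combine all N = 16 observations and assign midranks.
sorted (value, group, rank): (10,G2,1), (11,G2,2.5), (11,G4,2.5), (12,G4,4), (13,G1,5.5), (13,G4,5.5), (14,G4,7), (15,G3,8), (19,G3,9), (20,G2,10.5), (20,G3,10.5), (22,G2,12), (24,G4,13), (25,G1,14), (26,G1,15), (27,G2,16)
Step 2: Sum ranks within each group.
R_1 = 34.5 (n_1 = 3)
R_2 = 42 (n_2 = 5)
R_3 = 27.5 (n_3 = 3)
R_4 = 32 (n_4 = 5)
Step 3: H = 12/(N(N+1)) * sum(R_i^2/n_i) - 3(N+1)
     = 12/(16*17) * (34.5^2/3 + 42^2/5 + 27.5^2/3 + 32^2/5) - 3*17
     = 0.044118 * 1206.43 - 51
     = 2.225000.
Step 4: Ties present; correction factor C = 1 - 18/(16^3 - 16) = 0.995588. Corrected H = 2.225000 / 0.995588 = 2.234860.
Step 5: Under H0, H ~ chi^2(3); p-value = 0.525115.
Step 6: alpha = 0.1. fail to reject H0.

H = 2.2349, df = 3, p = 0.525115, fail to reject H0.


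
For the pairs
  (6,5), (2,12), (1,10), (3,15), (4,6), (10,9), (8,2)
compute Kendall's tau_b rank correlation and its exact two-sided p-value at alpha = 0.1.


Step 1: Enumerate the 21 unordered pairs (i,j) with i<j and classify each by sign(x_j-x_i) * sign(y_j-y_i).
  (1,2):dx=-4,dy=+7->D; (1,3):dx=-5,dy=+5->D; (1,4):dx=-3,dy=+10->D; (1,5):dx=-2,dy=+1->D
  (1,6):dx=+4,dy=+4->C; (1,7):dx=+2,dy=-3->D; (2,3):dx=-1,dy=-2->C; (2,4):dx=+1,dy=+3->C
  (2,5):dx=+2,dy=-6->D; (2,6):dx=+8,dy=-3->D; (2,7):dx=+6,dy=-10->D; (3,4):dx=+2,dy=+5->C
  (3,5):dx=+3,dy=-4->D; (3,6):dx=+9,dy=-1->D; (3,7):dx=+7,dy=-8->D; (4,5):dx=+1,dy=-9->D
  (4,6):dx=+7,dy=-6->D; (4,7):dx=+5,dy=-13->D; (5,6):dx=+6,dy=+3->C; (5,7):dx=+4,dy=-4->D
  (6,7):dx=-2,dy=-7->C
Step 2: C = 6, D = 15, total pairs = 21.
Step 3: tau = (C - D)/(n(n-1)/2) = (6 - 15)/21 = -0.428571.
Step 4: Exact two-sided p-value (enumerate n! = 5040 permutations of y under H0): p = 0.238889.
Step 5: alpha = 0.1. fail to reject H0.

tau_b = -0.4286 (C=6, D=15), p = 0.238889, fail to reject H0.


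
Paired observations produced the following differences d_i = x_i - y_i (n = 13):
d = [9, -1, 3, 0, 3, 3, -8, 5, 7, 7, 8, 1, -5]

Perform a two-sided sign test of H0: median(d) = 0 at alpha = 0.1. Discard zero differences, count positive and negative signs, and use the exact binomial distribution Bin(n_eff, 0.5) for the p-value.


Step 1: Discard zero differences. Original n = 13; n_eff = number of nonzero differences = 12.
Nonzero differences (with sign): +9, -1, +3, +3, +3, -8, +5, +7, +7, +8, +1, -5
Step 2: Count signs: positive = 9, negative = 3.
Step 3: Under H0: P(positive) = 0.5, so the number of positives S ~ Bin(12, 0.5).
Step 4: Two-sided exact p-value = sum of Bin(12,0.5) probabilities at or below the observed probability = 0.145996.
Step 5: alpha = 0.1. fail to reject H0.

n_eff = 12, pos = 9, neg = 3, p = 0.145996, fail to reject H0.


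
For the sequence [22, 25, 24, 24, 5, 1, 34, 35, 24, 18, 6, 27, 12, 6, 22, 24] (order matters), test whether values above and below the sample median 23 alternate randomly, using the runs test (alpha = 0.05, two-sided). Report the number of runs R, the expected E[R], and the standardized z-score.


Step 1: Compute median = 23; label A = above, B = below.
Labels in order: BAAABBAAABBABBBA  (n_A = 8, n_B = 8)
Step 2: Count runs R = 8.
Step 3: Under H0 (random ordering), E[R] = 2*n_A*n_B/(n_A+n_B) + 1 = 2*8*8/16 + 1 = 9.0000.
        Var[R] = 2*n_A*n_B*(2*n_A*n_B - n_A - n_B) / ((n_A+n_B)^2 * (n_A+n_B-1)) = 14336/3840 = 3.7333.
        SD[R] = 1.9322.
Step 4: Continuity-corrected z = (R + 0.5 - E[R]) / SD[R] = (8 + 0.5 - 9.0000) / 1.9322 = -0.2588.
Step 5: Two-sided p-value via normal approximation = 2*(1 - Phi(|z|)) = 0.795809.
Step 6: alpha = 0.05. fail to reject H0.

R = 8, z = -0.2588, p = 0.795809, fail to reject H0.


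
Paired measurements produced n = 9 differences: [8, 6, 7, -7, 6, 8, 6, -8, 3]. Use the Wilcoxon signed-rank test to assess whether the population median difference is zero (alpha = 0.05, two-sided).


Step 1: Drop any zero differences (none here) and take |d_i|.
|d| = [8, 6, 7, 7, 6, 8, 6, 8, 3]
Step 2: Midrank |d_i| (ties get averaged ranks).
ranks: |8|->8, |6|->3, |7|->5.5, |7|->5.5, |6|->3, |8|->8, |6|->3, |8|->8, |3|->1
Step 3: Attach original signs; sum ranks with positive sign and with negative sign.
W+ = 8 + 3 + 5.5 + 3 + 8 + 3 + 1 = 31.5
W- = 5.5 + 8 = 13.5
(Check: W+ + W- = 45 should equal n(n+1)/2 = 45.)
Step 4: Test statistic W = min(W+, W-) = 13.5.
Step 5: Ties in |d|, so use the tie-corrected normal approximation.
        E[W] = n(n+1)/4 = 9*10/4 = 22.5.
        Tie groups: |d|=6 (t=3), |d|=7 (t=2), |d|=8 (t=3); sum(t^3 - t) = 54.
        Var[W] = n(n+1)(2n+1)/24 - sum(t^3-t)/48 = 1710/24 - 54/48 = 70.125.
        z = (W - E[W]) / sqrt(Var[W]) = (13.5 - 22.5) / 8.3741 = -1.0747.
        Two-sided p = 2*Phi(z) = 0.282488.
Step 6: alpha = 0.05. fail to reject H0.

W+ = 31.5, W- = 13.5, W = min = 13.5, p = 0.282488, fail to reject H0.


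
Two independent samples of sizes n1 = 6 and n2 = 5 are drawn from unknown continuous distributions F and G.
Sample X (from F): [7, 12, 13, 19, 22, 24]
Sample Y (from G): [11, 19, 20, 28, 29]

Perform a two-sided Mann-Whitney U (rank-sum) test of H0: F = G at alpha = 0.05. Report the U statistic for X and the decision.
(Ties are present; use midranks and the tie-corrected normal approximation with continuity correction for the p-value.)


Step 1: Combine and sort all 11 observations; assign midranks.
sorted (value, group): (7,X), (11,Y), (12,X), (13,X), (19,X), (19,Y), (20,Y), (22,X), (24,X), (28,Y), (29,Y)
ranks: 7->1, 11->2, 12->3, 13->4, 19->5.5, 19->5.5, 20->7, 22->8, 24->9, 28->10, 29->11
Step 2: Rank sum for X: R1 = 1 + 3 + 4 + 5.5 + 8 + 9 = 30.5.
Step 3: U_X = R1 - n1(n1+1)/2 = 30.5 - 6*7/2 = 30.5 - 21 = 9.5.
       U_Y = n1*n2 - U_X = 30 - 9.5 = 20.5.
Step 4: Ties are present, so use the tie-corrected normal approximation (with continuity correction) for the p-value.
Step 5: p-value = 0.360216; compare to alpha = 0.05. fail to reject H0.

U_X = 9.5, p = 0.360216, fail to reject H0 at alpha = 0.05.


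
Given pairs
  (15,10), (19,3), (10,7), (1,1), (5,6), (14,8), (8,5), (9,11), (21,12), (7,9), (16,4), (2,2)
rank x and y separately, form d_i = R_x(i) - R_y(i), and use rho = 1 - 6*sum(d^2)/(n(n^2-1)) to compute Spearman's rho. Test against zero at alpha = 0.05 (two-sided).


Step 1: Rank x and y separately (midranks; no ties here).
rank(x): 15->9, 19->11, 10->7, 1->1, 5->3, 14->8, 8->5, 9->6, 21->12, 7->4, 16->10, 2->2
rank(y): 10->10, 3->3, 7->7, 1->1, 6->6, 8->8, 5->5, 11->11, 12->12, 9->9, 4->4, 2->2
Step 2: d_i = R_x(i) - R_y(i); compute d_i^2.
  (9-10)^2=1, (11-3)^2=64, (7-7)^2=0, (1-1)^2=0, (3-6)^2=9, (8-8)^2=0, (5-5)^2=0, (6-11)^2=25, (12-12)^2=0, (4-9)^2=25, (10-4)^2=36, (2-2)^2=0
sum(d^2) = 160.
Step 3: rho = 1 - 6*160 / (12*(12^2 - 1)) = 1 - 960/1716 = 0.440559.
Step 4: Under H0, t = rho * sqrt((n-2)/(1-rho^2)) = 1.5519 ~ t(10).
Step 5: Two-sided p-value from the t-distribution with 10 df = 0.151735.
Step 6: alpha = 0.05. fail to reject H0.

rho = 0.4406, p = 0.151735, fail to reject H0 at alpha = 0.05.


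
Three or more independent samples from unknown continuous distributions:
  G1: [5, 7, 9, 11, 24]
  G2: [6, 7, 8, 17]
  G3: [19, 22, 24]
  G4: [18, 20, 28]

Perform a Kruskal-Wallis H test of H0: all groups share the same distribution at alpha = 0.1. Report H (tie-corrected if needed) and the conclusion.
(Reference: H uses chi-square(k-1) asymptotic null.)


Step 1: Combine all N = 15 observations and assign midranks.
sorted (value, group, rank): (5,G1,1), (6,G2,2), (7,G1,3.5), (7,G2,3.5), (8,G2,5), (9,G1,6), (11,G1,7), (17,G2,8), (18,G4,9), (19,G3,10), (20,G4,11), (22,G3,12), (24,G1,13.5), (24,G3,13.5), (28,G4,15)
Step 2: Sum ranks within each group.
R_1 = 31 (n_1 = 5)
R_2 = 18.5 (n_2 = 4)
R_3 = 35.5 (n_3 = 3)
R_4 = 35 (n_4 = 3)
Step 3: H = 12/(N(N+1)) * sum(R_i^2/n_i) - 3(N+1)
     = 12/(15*16) * (31^2/5 + 18.5^2/4 + 35.5^2/3 + 35^2/3) - 3*16
     = 0.050000 * 1106.18 - 48
     = 7.308958.
Step 4: Ties present; correction factor C = 1 - 12/(15^3 - 15) = 0.996429. Corrected H = 7.308958 / 0.996429 = 7.335155.
Step 5: Under H0, H ~ chi^2(3); p-value = 0.061949.
Step 6: alpha = 0.1. reject H0.

H = 7.3352, df = 3, p = 0.061949, reject H0.


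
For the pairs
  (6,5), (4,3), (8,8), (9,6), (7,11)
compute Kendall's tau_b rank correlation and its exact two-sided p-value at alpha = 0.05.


Step 1: Enumerate the 10 unordered pairs (i,j) with i<j and classify each by sign(x_j-x_i) * sign(y_j-y_i).
  (1,2):dx=-2,dy=-2->C; (1,3):dx=+2,dy=+3->C; (1,4):dx=+3,dy=+1->C; (1,5):dx=+1,dy=+6->C
  (2,3):dx=+4,dy=+5->C; (2,4):dx=+5,dy=+3->C; (2,5):dx=+3,dy=+8->C; (3,4):dx=+1,dy=-2->D
  (3,5):dx=-1,dy=+3->D; (4,5):dx=-2,dy=+5->D
Step 2: C = 7, D = 3, total pairs = 10.
Step 3: tau = (C - D)/(n(n-1)/2) = (7 - 3)/10 = 0.400000.
Step 4: Exact two-sided p-value (enumerate n! = 120 permutations of y under H0): p = 0.483333.
Step 5: alpha = 0.05. fail to reject H0.

tau_b = 0.4000 (C=7, D=3), p = 0.483333, fail to reject H0.


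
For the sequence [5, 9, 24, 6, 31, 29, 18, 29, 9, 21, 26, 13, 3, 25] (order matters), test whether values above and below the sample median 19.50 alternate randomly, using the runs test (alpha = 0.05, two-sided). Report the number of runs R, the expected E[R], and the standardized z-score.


Step 1: Compute median = 19.50; label A = above, B = below.
Labels in order: BBABAABABAABBA  (n_A = 7, n_B = 7)
Step 2: Count runs R = 10.
Step 3: Under H0 (random ordering), E[R] = 2*n_A*n_B/(n_A+n_B) + 1 = 2*7*7/14 + 1 = 8.0000.
        Var[R] = 2*n_A*n_B*(2*n_A*n_B - n_A - n_B) / ((n_A+n_B)^2 * (n_A+n_B-1)) = 8232/2548 = 3.2308.
        SD[R] = 1.7974.
Step 4: Continuity-corrected z = (R - 0.5 - E[R]) / SD[R] = (10 - 0.5 - 8.0000) / 1.7974 = 0.8345.
Step 5: Two-sided p-value via normal approximation = 2*(1 - Phi(|z|)) = 0.403986.
Step 6: alpha = 0.05. fail to reject H0.

R = 10, z = 0.8345, p = 0.403986, fail to reject H0.


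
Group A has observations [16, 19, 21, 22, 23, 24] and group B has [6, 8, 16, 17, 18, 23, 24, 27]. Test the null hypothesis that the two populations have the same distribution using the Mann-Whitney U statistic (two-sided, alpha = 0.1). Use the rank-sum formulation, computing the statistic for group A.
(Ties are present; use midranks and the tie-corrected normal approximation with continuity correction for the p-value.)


Step 1: Combine and sort all 14 observations; assign midranks.
sorted (value, group): (6,Y), (8,Y), (16,X), (16,Y), (17,Y), (18,Y), (19,X), (21,X), (22,X), (23,X), (23,Y), (24,X), (24,Y), (27,Y)
ranks: 6->1, 8->2, 16->3.5, 16->3.5, 17->5, 18->6, 19->7, 21->8, 22->9, 23->10.5, 23->10.5, 24->12.5, 24->12.5, 27->14
Step 2: Rank sum for X: R1 = 3.5 + 7 + 8 + 9 + 10.5 + 12.5 = 50.5.
Step 3: U_X = R1 - n1(n1+1)/2 = 50.5 - 6*7/2 = 50.5 - 21 = 29.5.
       U_Y = n1*n2 - U_X = 48 - 29.5 = 18.5.
Step 4: Ties are present, so use the tie-corrected normal approximation (with continuity correction) for the p-value.
Step 5: p-value = 0.517221; compare to alpha = 0.1. fail to reject H0.

U_X = 29.5, p = 0.517221, fail to reject H0 at alpha = 0.1.


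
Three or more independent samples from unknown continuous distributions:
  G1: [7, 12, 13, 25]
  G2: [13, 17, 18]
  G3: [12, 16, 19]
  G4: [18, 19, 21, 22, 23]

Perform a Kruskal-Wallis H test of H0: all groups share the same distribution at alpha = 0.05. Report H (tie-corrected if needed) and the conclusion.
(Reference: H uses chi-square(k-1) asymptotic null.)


Step 1: Combine all N = 15 observations and assign midranks.
sorted (value, group, rank): (7,G1,1), (12,G1,2.5), (12,G3,2.5), (13,G1,4.5), (13,G2,4.5), (16,G3,6), (17,G2,7), (18,G2,8.5), (18,G4,8.5), (19,G3,10.5), (19,G4,10.5), (21,G4,12), (22,G4,13), (23,G4,14), (25,G1,15)
Step 2: Sum ranks within each group.
R_1 = 23 (n_1 = 4)
R_2 = 20 (n_2 = 3)
R_3 = 19 (n_3 = 3)
R_4 = 58 (n_4 = 5)
Step 3: H = 12/(N(N+1)) * sum(R_i^2/n_i) - 3(N+1)
     = 12/(15*16) * (23^2/4 + 20^2/3 + 19^2/3 + 58^2/5) - 3*16
     = 0.050000 * 1058.72 - 48
     = 4.935833.
Step 4: Ties present; correction factor C = 1 - 24/(15^3 - 15) = 0.992857. Corrected H = 4.935833 / 0.992857 = 4.971343.
Step 5: Under H0, H ~ chi^2(3); p-value = 0.173908.
Step 6: alpha = 0.05. fail to reject H0.

H = 4.9713, df = 3, p = 0.173908, fail to reject H0.


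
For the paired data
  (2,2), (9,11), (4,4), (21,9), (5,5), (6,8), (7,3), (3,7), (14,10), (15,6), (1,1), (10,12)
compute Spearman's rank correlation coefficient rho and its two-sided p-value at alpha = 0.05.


Step 1: Rank x and y separately (midranks; no ties here).
rank(x): 2->2, 9->8, 4->4, 21->12, 5->5, 6->6, 7->7, 3->3, 14->10, 15->11, 1->1, 10->9
rank(y): 2->2, 11->11, 4->4, 9->9, 5->5, 8->8, 3->3, 7->7, 10->10, 6->6, 1->1, 12->12
Step 2: d_i = R_x(i) - R_y(i); compute d_i^2.
  (2-2)^2=0, (8-11)^2=9, (4-4)^2=0, (12-9)^2=9, (5-5)^2=0, (6-8)^2=4, (7-3)^2=16, (3-7)^2=16, (10-10)^2=0, (11-6)^2=25, (1-1)^2=0, (9-12)^2=9
sum(d^2) = 88.
Step 3: rho = 1 - 6*88 / (12*(12^2 - 1)) = 1 - 528/1716 = 0.692308.
Step 4: Under H0, t = rho * sqrt((n-2)/(1-rho^2)) = 3.0339 ~ t(10).
Step 5: Two-sided p-value from the t-distribution with 10 df = 0.012593.
Step 6: alpha = 0.05. reject H0.

rho = 0.6923, p = 0.012593, reject H0 at alpha = 0.05.


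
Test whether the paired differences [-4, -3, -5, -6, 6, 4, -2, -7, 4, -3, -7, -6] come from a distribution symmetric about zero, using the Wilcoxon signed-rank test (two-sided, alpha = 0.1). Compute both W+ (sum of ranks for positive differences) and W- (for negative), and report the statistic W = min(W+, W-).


Step 1: Drop any zero differences (none here) and take |d_i|.
|d| = [4, 3, 5, 6, 6, 4, 2, 7, 4, 3, 7, 6]
Step 2: Midrank |d_i| (ties get averaged ranks).
ranks: |4|->5, |3|->2.5, |5|->7, |6|->9, |6|->9, |4|->5, |2|->1, |7|->11.5, |4|->5, |3|->2.5, |7|->11.5, |6|->9
Step 3: Attach original signs; sum ranks with positive sign and with negative sign.
W+ = 9 + 5 + 5 = 19
W- = 5 + 2.5 + 7 + 9 + 1 + 11.5 + 2.5 + 11.5 + 9 = 59
(Check: W+ + W- = 78 should equal n(n+1)/2 = 78.)
Step 4: Test statistic W = min(W+, W-) = 19.
Step 5: Ties in |d|, so use the tie-corrected normal approximation.
        E[W] = n(n+1)/4 = 12*13/4 = 39.
        Tie groups: |d|=3 (t=2), |d|=4 (t=3), |d|=6 (t=3), |d|=7 (t=2); sum(t^3 - t) = 60.
        Var[W] = n(n+1)(2n+1)/24 - sum(t^3-t)/48 = 3900/24 - 60/48 = 161.25.
        z = (W - E[W]) / sqrt(Var[W]) = (19 - 39) / 12.6984 = -1.5750.
        Two-sided p = 2*Phi(z) = 0.115257.
Step 6: alpha = 0.1. fail to reject H0.

W+ = 19, W- = 59, W = min = 19, p = 0.115257, fail to reject H0.


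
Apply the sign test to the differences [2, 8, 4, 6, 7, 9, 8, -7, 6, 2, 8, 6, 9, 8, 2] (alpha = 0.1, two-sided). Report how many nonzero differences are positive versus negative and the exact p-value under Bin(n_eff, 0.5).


Step 1: Discard zero differences. Original n = 15; n_eff = number of nonzero differences = 15.
Nonzero differences (with sign): +2, +8, +4, +6, +7, +9, +8, -7, +6, +2, +8, +6, +9, +8, +2
Step 2: Count signs: positive = 14, negative = 1.
Step 3: Under H0: P(positive) = 0.5, so the number of positives S ~ Bin(15, 0.5).
Step 4: Two-sided exact p-value = sum of Bin(15,0.5) probabilities at or below the observed probability = 0.000977.
Step 5: alpha = 0.1. reject H0.

n_eff = 15, pos = 14, neg = 1, p = 0.000977, reject H0.


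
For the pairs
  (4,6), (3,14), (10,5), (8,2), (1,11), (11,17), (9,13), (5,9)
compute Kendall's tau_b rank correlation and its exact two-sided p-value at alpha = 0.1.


Step 1: Enumerate the 28 unordered pairs (i,j) with i<j and classify each by sign(x_j-x_i) * sign(y_j-y_i).
  (1,2):dx=-1,dy=+8->D; (1,3):dx=+6,dy=-1->D; (1,4):dx=+4,dy=-4->D; (1,5):dx=-3,dy=+5->D
  (1,6):dx=+7,dy=+11->C; (1,7):dx=+5,dy=+7->C; (1,8):dx=+1,dy=+3->C; (2,3):dx=+7,dy=-9->D
  (2,4):dx=+5,dy=-12->D; (2,5):dx=-2,dy=-3->C; (2,6):dx=+8,dy=+3->C; (2,7):dx=+6,dy=-1->D
  (2,8):dx=+2,dy=-5->D; (3,4):dx=-2,dy=-3->C; (3,5):dx=-9,dy=+6->D; (3,6):dx=+1,dy=+12->C
  (3,7):dx=-1,dy=+8->D; (3,8):dx=-5,dy=+4->D; (4,5):dx=-7,dy=+9->D; (4,6):dx=+3,dy=+15->C
  (4,7):dx=+1,dy=+11->C; (4,8):dx=-3,dy=+7->D; (5,6):dx=+10,dy=+6->C; (5,7):dx=+8,dy=+2->C
  (5,8):dx=+4,dy=-2->D; (6,7):dx=-2,dy=-4->C; (6,8):dx=-6,dy=-8->C; (7,8):dx=-4,dy=-4->C
Step 2: C = 14, D = 14, total pairs = 28.
Step 3: tau = (C - D)/(n(n-1)/2) = (14 - 14)/28 = 0.000000.
Step 4: Exact two-sided p-value (enumerate n! = 40320 permutations of y under H0): p = 1.000000.
Step 5: alpha = 0.1. fail to reject H0.

tau_b = 0.0000 (C=14, D=14), p = 1.000000, fail to reject H0.


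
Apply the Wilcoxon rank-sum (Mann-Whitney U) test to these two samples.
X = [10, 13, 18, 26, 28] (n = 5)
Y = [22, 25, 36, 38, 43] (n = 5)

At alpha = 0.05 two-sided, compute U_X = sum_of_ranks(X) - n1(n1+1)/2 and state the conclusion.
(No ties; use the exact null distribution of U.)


Step 1: Combine and sort all 10 observations; assign midranks.
sorted (value, group): (10,X), (13,X), (18,X), (22,Y), (25,Y), (26,X), (28,X), (36,Y), (38,Y), (43,Y)
ranks: 10->1, 13->2, 18->3, 22->4, 25->5, 26->6, 28->7, 36->8, 38->9, 43->10
Step 2: Rank sum for X: R1 = 1 + 2 + 3 + 6 + 7 = 19.
Step 3: U_X = R1 - n1(n1+1)/2 = 19 - 5*6/2 = 19 - 15 = 4.
       U_Y = n1*n2 - U_X = 25 - 4 = 21.
Step 4: No ties, so the exact null distribution of U (based on enumerating the C(10,5) = 252 equally likely rank assignments) gives the two-sided p-value.
Step 5: p-value = 0.095238; compare to alpha = 0.05. fail to reject H0.

U_X = 4, p = 0.095238, fail to reject H0 at alpha = 0.05.


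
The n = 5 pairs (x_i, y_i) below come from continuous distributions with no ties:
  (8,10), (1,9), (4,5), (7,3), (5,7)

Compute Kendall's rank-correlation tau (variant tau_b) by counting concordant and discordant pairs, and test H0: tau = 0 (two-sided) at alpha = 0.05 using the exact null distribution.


Step 1: Enumerate the 10 unordered pairs (i,j) with i<j and classify each by sign(x_j-x_i) * sign(y_j-y_i).
  (1,2):dx=-7,dy=-1->C; (1,3):dx=-4,dy=-5->C; (1,4):dx=-1,dy=-7->C; (1,5):dx=-3,dy=-3->C
  (2,3):dx=+3,dy=-4->D; (2,4):dx=+6,dy=-6->D; (2,5):dx=+4,dy=-2->D; (3,4):dx=+3,dy=-2->D
  (3,5):dx=+1,dy=+2->C; (4,5):dx=-2,dy=+4->D
Step 2: C = 5, D = 5, total pairs = 10.
Step 3: tau = (C - D)/(n(n-1)/2) = (5 - 5)/10 = 0.000000.
Step 4: Exact two-sided p-value (enumerate n! = 120 permutations of y under H0): p = 1.000000.
Step 5: alpha = 0.05. fail to reject H0.

tau_b = 0.0000 (C=5, D=5), p = 1.000000, fail to reject H0.


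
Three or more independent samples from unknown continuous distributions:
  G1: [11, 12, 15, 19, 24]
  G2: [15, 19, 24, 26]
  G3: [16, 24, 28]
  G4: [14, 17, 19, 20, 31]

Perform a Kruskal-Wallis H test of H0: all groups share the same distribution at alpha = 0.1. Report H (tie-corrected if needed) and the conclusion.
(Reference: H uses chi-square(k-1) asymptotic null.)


Step 1: Combine all N = 17 observations and assign midranks.
sorted (value, group, rank): (11,G1,1), (12,G1,2), (14,G4,3), (15,G1,4.5), (15,G2,4.5), (16,G3,6), (17,G4,7), (19,G1,9), (19,G2,9), (19,G4,9), (20,G4,11), (24,G1,13), (24,G2,13), (24,G3,13), (26,G2,15), (28,G3,16), (31,G4,17)
Step 2: Sum ranks within each group.
R_1 = 29.5 (n_1 = 5)
R_2 = 41.5 (n_2 = 4)
R_3 = 35 (n_3 = 3)
R_4 = 47 (n_4 = 5)
Step 3: H = 12/(N(N+1)) * sum(R_i^2/n_i) - 3(N+1)
     = 12/(17*18) * (29.5^2/5 + 41.5^2/4 + 35^2/3 + 47^2/5) - 3*18
     = 0.039216 * 1454.75 - 54
     = 3.048856.
Step 4: Ties present; correction factor C = 1 - 54/(17^3 - 17) = 0.988971. Corrected H = 3.048856 / 0.988971 = 3.082858.
Step 5: Under H0, H ~ chi^2(3); p-value = 0.379026.
Step 6: alpha = 0.1. fail to reject H0.

H = 3.0829, df = 3, p = 0.379026, fail to reject H0.


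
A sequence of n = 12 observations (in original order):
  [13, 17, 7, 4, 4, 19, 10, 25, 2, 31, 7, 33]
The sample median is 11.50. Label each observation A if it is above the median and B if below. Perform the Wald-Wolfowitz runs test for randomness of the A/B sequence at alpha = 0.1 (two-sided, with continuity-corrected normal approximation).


Step 1: Compute median = 11.50; label A = above, B = below.
Labels in order: AABBBABABABA  (n_A = 6, n_B = 6)
Step 2: Count runs R = 9.
Step 3: Under H0 (random ordering), E[R] = 2*n_A*n_B/(n_A+n_B) + 1 = 2*6*6/12 + 1 = 7.0000.
        Var[R] = 2*n_A*n_B*(2*n_A*n_B - n_A - n_B) / ((n_A+n_B)^2 * (n_A+n_B-1)) = 4320/1584 = 2.7273.
        SD[R] = 1.6514.
Step 4: Continuity-corrected z = (R - 0.5 - E[R]) / SD[R] = (9 - 0.5 - 7.0000) / 1.6514 = 0.9083.
Step 5: Two-sided p-value via normal approximation = 2*(1 - Phi(|z|)) = 0.363722.
Step 6: alpha = 0.1. fail to reject H0.

R = 9, z = 0.9083, p = 0.363722, fail to reject H0.


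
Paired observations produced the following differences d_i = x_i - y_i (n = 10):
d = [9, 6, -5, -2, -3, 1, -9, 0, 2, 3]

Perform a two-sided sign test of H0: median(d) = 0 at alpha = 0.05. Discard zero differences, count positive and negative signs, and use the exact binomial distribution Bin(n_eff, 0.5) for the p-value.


Step 1: Discard zero differences. Original n = 10; n_eff = number of nonzero differences = 9.
Nonzero differences (with sign): +9, +6, -5, -2, -3, +1, -9, +2, +3
Step 2: Count signs: positive = 5, negative = 4.
Step 3: Under H0: P(positive) = 0.5, so the number of positives S ~ Bin(9, 0.5).
Step 4: Two-sided exact p-value = sum of Bin(9,0.5) probabilities at or below the observed probability = 1.000000.
Step 5: alpha = 0.05. fail to reject H0.

n_eff = 9, pos = 5, neg = 4, p = 1.000000, fail to reject H0.


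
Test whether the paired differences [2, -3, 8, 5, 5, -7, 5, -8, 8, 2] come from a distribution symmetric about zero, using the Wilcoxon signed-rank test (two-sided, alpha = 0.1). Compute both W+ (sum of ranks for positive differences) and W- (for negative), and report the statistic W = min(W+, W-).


Step 1: Drop any zero differences (none here) and take |d_i|.
|d| = [2, 3, 8, 5, 5, 7, 5, 8, 8, 2]
Step 2: Midrank |d_i| (ties get averaged ranks).
ranks: |2|->1.5, |3|->3, |8|->9, |5|->5, |5|->5, |7|->7, |5|->5, |8|->9, |8|->9, |2|->1.5
Step 3: Attach original signs; sum ranks with positive sign and with negative sign.
W+ = 1.5 + 9 + 5 + 5 + 5 + 9 + 1.5 = 36
W- = 3 + 7 + 9 = 19
(Check: W+ + W- = 55 should equal n(n+1)/2 = 55.)
Step 4: Test statistic W = min(W+, W-) = 19.
Step 5: Ties in |d|, so use the tie-corrected normal approximation.
        E[W] = n(n+1)/4 = 10*11/4 = 27.5.
        Tie groups: |d|=2 (t=2), |d|=5 (t=3), |d|=8 (t=3); sum(t^3 - t) = 54.
        Var[W] = n(n+1)(2n+1)/24 - sum(t^3-t)/48 = 2310/24 - 54/48 = 95.125.
        z = (W - E[W]) / sqrt(Var[W]) = (19 - 27.5) / 9.7532 = -0.8715.
        Two-sided p = 2*Phi(z) = 0.383477.
Step 6: alpha = 0.1. fail to reject H0.

W+ = 36, W- = 19, W = min = 19, p = 0.383477, fail to reject H0.


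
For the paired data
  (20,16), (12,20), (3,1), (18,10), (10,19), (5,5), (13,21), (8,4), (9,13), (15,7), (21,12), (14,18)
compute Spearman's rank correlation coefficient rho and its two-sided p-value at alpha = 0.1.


Step 1: Rank x and y separately (midranks; no ties here).
rank(x): 20->11, 12->6, 3->1, 18->10, 10->5, 5->2, 13->7, 8->3, 9->4, 15->9, 21->12, 14->8
rank(y): 16->8, 20->11, 1->1, 10->5, 19->10, 5->3, 21->12, 4->2, 13->7, 7->4, 12->6, 18->9
Step 2: d_i = R_x(i) - R_y(i); compute d_i^2.
  (11-8)^2=9, (6-11)^2=25, (1-1)^2=0, (10-5)^2=25, (5-10)^2=25, (2-3)^2=1, (7-12)^2=25, (3-2)^2=1, (4-7)^2=9, (9-4)^2=25, (12-6)^2=36, (8-9)^2=1
sum(d^2) = 182.
Step 3: rho = 1 - 6*182 / (12*(12^2 - 1)) = 1 - 1092/1716 = 0.363636.
Step 4: Under H0, t = rho * sqrt((n-2)/(1-rho^2)) = 1.2344 ~ t(10).
Step 5: Two-sided p-value from the t-distribution with 10 df = 0.245265.
Step 6: alpha = 0.1. fail to reject H0.

rho = 0.3636, p = 0.245265, fail to reject H0 at alpha = 0.1.


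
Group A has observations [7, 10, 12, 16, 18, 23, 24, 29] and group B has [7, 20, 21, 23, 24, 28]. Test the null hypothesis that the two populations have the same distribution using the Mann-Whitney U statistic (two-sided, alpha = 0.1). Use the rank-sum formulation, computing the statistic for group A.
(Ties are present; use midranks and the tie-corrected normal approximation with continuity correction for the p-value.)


Step 1: Combine and sort all 14 observations; assign midranks.
sorted (value, group): (7,X), (7,Y), (10,X), (12,X), (16,X), (18,X), (20,Y), (21,Y), (23,X), (23,Y), (24,X), (24,Y), (28,Y), (29,X)
ranks: 7->1.5, 7->1.5, 10->3, 12->4, 16->5, 18->6, 20->7, 21->8, 23->9.5, 23->9.5, 24->11.5, 24->11.5, 28->13, 29->14
Step 2: Rank sum for X: R1 = 1.5 + 3 + 4 + 5 + 6 + 9.5 + 11.5 + 14 = 54.5.
Step 3: U_X = R1 - n1(n1+1)/2 = 54.5 - 8*9/2 = 54.5 - 36 = 18.5.
       U_Y = n1*n2 - U_X = 48 - 18.5 = 29.5.
Step 4: Ties are present, so use the tie-corrected normal approximation (with continuity correction) for the p-value.
Step 5: p-value = 0.517221; compare to alpha = 0.1. fail to reject H0.

U_X = 18.5, p = 0.517221, fail to reject H0 at alpha = 0.1.


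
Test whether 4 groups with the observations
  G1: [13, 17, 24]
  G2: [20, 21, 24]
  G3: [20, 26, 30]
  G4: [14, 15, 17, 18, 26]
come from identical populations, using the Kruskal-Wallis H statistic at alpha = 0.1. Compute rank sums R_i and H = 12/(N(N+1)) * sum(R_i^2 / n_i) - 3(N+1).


Step 1: Combine all N = 14 observations and assign midranks.
sorted (value, group, rank): (13,G1,1), (14,G4,2), (15,G4,3), (17,G1,4.5), (17,G4,4.5), (18,G4,6), (20,G2,7.5), (20,G3,7.5), (21,G2,9), (24,G1,10.5), (24,G2,10.5), (26,G3,12.5), (26,G4,12.5), (30,G3,14)
Step 2: Sum ranks within each group.
R_1 = 16 (n_1 = 3)
R_2 = 27 (n_2 = 3)
R_3 = 34 (n_3 = 3)
R_4 = 28 (n_4 = 5)
Step 3: H = 12/(N(N+1)) * sum(R_i^2/n_i) - 3(N+1)
     = 12/(14*15) * (16^2/3 + 27^2/3 + 34^2/3 + 28^2/5) - 3*15
     = 0.057143 * 870.467 - 45
     = 4.740952.
Step 4: Ties present; correction factor C = 1 - 24/(14^3 - 14) = 0.991209. Corrected H = 4.740952 / 0.991209 = 4.783001.
Step 5: Under H0, H ~ chi^2(3); p-value = 0.188394.
Step 6: alpha = 0.1. fail to reject H0.

H = 4.7830, df = 3, p = 0.188394, fail to reject H0.


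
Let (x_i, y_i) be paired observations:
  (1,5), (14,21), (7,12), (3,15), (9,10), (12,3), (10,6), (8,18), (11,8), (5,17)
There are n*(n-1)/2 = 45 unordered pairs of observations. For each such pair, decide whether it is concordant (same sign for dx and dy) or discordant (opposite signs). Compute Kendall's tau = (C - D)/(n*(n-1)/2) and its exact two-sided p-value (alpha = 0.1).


Step 1: Enumerate the 45 unordered pairs (i,j) with i<j and classify each by sign(x_j-x_i) * sign(y_j-y_i).
  (1,2):dx=+13,dy=+16->C; (1,3):dx=+6,dy=+7->C; (1,4):dx=+2,dy=+10->C; (1,5):dx=+8,dy=+5->C
  (1,6):dx=+11,dy=-2->D; (1,7):dx=+9,dy=+1->C; (1,8):dx=+7,dy=+13->C; (1,9):dx=+10,dy=+3->C
  (1,10):dx=+4,dy=+12->C; (2,3):dx=-7,dy=-9->C; (2,4):dx=-11,dy=-6->C; (2,5):dx=-5,dy=-11->C
  (2,6):dx=-2,dy=-18->C; (2,7):dx=-4,dy=-15->C; (2,8):dx=-6,dy=-3->C; (2,9):dx=-3,dy=-13->C
  (2,10):dx=-9,dy=-4->C; (3,4):dx=-4,dy=+3->D; (3,5):dx=+2,dy=-2->D; (3,6):dx=+5,dy=-9->D
  (3,7):dx=+3,dy=-6->D; (3,8):dx=+1,dy=+6->C; (3,9):dx=+4,dy=-4->D; (3,10):dx=-2,dy=+5->D
  (4,5):dx=+6,dy=-5->D; (4,6):dx=+9,dy=-12->D; (4,7):dx=+7,dy=-9->D; (4,8):dx=+5,dy=+3->C
  (4,9):dx=+8,dy=-7->D; (4,10):dx=+2,dy=+2->C; (5,6):dx=+3,dy=-7->D; (5,7):dx=+1,dy=-4->D
  (5,8):dx=-1,dy=+8->D; (5,9):dx=+2,dy=-2->D; (5,10):dx=-4,dy=+7->D; (6,7):dx=-2,dy=+3->D
  (6,8):dx=-4,dy=+15->D; (6,9):dx=-1,dy=+5->D; (6,10):dx=-7,dy=+14->D; (7,8):dx=-2,dy=+12->D
  (7,9):dx=+1,dy=+2->C; (7,10):dx=-5,dy=+11->D; (8,9):dx=+3,dy=-10->D; (8,10):dx=-3,dy=-1->C
  (9,10):dx=-6,dy=+9->D
Step 2: C = 21, D = 24, total pairs = 45.
Step 3: tau = (C - D)/(n(n-1)/2) = (21 - 24)/45 = -0.066667.
Step 4: Exact two-sided p-value (enumerate n! = 3628800 permutations of y under H0): p = 0.861801.
Step 5: alpha = 0.1. fail to reject H0.

tau_b = -0.0667 (C=21, D=24), p = 0.861801, fail to reject H0.


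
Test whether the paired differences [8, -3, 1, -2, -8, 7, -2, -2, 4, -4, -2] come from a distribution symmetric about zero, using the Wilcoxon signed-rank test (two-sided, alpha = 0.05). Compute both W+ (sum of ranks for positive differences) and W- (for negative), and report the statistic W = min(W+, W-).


Step 1: Drop any zero differences (none here) and take |d_i|.
|d| = [8, 3, 1, 2, 8, 7, 2, 2, 4, 4, 2]
Step 2: Midrank |d_i| (ties get averaged ranks).
ranks: |8|->10.5, |3|->6, |1|->1, |2|->3.5, |8|->10.5, |7|->9, |2|->3.5, |2|->3.5, |4|->7.5, |4|->7.5, |2|->3.5
Step 3: Attach original signs; sum ranks with positive sign and with negative sign.
W+ = 10.5 + 1 + 9 + 7.5 = 28
W- = 6 + 3.5 + 10.5 + 3.5 + 3.5 + 7.5 + 3.5 = 38
(Check: W+ + W- = 66 should equal n(n+1)/2 = 66.)
Step 4: Test statistic W = min(W+, W-) = 28.
Step 5: Ties in |d|, so use the tie-corrected normal approximation.
        E[W] = n(n+1)/4 = 11*12/4 = 33.
        Tie groups: |d|=2 (t=4), |d|=4 (t=2), |d|=8 (t=2); sum(t^3 - t) = 72.
        Var[W] = n(n+1)(2n+1)/24 - sum(t^3-t)/48 = 3036/24 - 72/48 = 125.
        z = (W - E[W]) / sqrt(Var[W]) = (28 - 33) / 11.1803 = -0.4472.
        Two-sided p = 2*Phi(z) = 0.654721.
Step 6: alpha = 0.05. fail to reject H0.

W+ = 28, W- = 38, W = min = 28, p = 0.654721, fail to reject H0.


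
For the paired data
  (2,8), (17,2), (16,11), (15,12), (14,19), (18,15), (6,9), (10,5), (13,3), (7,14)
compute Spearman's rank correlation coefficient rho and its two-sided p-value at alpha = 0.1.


Step 1: Rank x and y separately (midranks; no ties here).
rank(x): 2->1, 17->9, 16->8, 15->7, 14->6, 18->10, 6->2, 10->4, 13->5, 7->3
rank(y): 8->4, 2->1, 11->6, 12->7, 19->10, 15->9, 9->5, 5->3, 3->2, 14->8
Step 2: d_i = R_x(i) - R_y(i); compute d_i^2.
  (1-4)^2=9, (9-1)^2=64, (8-6)^2=4, (7-7)^2=0, (6-10)^2=16, (10-9)^2=1, (2-5)^2=9, (4-3)^2=1, (5-2)^2=9, (3-8)^2=25
sum(d^2) = 138.
Step 3: rho = 1 - 6*138 / (10*(10^2 - 1)) = 1 - 828/990 = 0.163636.
Step 4: Under H0, t = rho * sqrt((n-2)/(1-rho^2)) = 0.4692 ~ t(8).
Step 5: Two-sided p-value from the t-distribution with 8 df = 0.651477.
Step 6: alpha = 0.1. fail to reject H0.

rho = 0.1636, p = 0.651477, fail to reject H0 at alpha = 0.1.


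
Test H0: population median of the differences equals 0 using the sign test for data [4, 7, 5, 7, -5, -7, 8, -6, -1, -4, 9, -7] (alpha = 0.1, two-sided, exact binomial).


Step 1: Discard zero differences. Original n = 12; n_eff = number of nonzero differences = 12.
Nonzero differences (with sign): +4, +7, +5, +7, -5, -7, +8, -6, -1, -4, +9, -7
Step 2: Count signs: positive = 6, negative = 6.
Step 3: Under H0: P(positive) = 0.5, so the number of positives S ~ Bin(12, 0.5).
Step 4: Two-sided exact p-value = sum of Bin(12,0.5) probabilities at or below the observed probability = 1.000000.
Step 5: alpha = 0.1. fail to reject H0.

n_eff = 12, pos = 6, neg = 6, p = 1.000000, fail to reject H0.


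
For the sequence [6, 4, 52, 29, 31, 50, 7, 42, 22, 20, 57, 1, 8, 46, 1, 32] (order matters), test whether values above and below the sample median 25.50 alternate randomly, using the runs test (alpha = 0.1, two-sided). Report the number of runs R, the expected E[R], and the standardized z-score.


Step 1: Compute median = 25.50; label A = above, B = below.
Labels in order: BBAAAABABBABBABA  (n_A = 8, n_B = 8)
Step 2: Count runs R = 10.
Step 3: Under H0 (random ordering), E[R] = 2*n_A*n_B/(n_A+n_B) + 1 = 2*8*8/16 + 1 = 9.0000.
        Var[R] = 2*n_A*n_B*(2*n_A*n_B - n_A - n_B) / ((n_A+n_B)^2 * (n_A+n_B-1)) = 14336/3840 = 3.7333.
        SD[R] = 1.9322.
Step 4: Continuity-corrected z = (R - 0.5 - E[R]) / SD[R] = (10 - 0.5 - 9.0000) / 1.9322 = 0.2588.
Step 5: Two-sided p-value via normal approximation = 2*(1 - Phi(|z|)) = 0.795809.
Step 6: alpha = 0.1. fail to reject H0.

R = 10, z = 0.2588, p = 0.795809, fail to reject H0.


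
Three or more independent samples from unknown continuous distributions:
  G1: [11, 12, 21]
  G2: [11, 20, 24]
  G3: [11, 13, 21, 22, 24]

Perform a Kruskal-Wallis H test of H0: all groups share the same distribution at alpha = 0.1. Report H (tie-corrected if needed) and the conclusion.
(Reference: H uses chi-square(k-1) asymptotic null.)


Step 1: Combine all N = 11 observations and assign midranks.
sorted (value, group, rank): (11,G1,2), (11,G2,2), (11,G3,2), (12,G1,4), (13,G3,5), (20,G2,6), (21,G1,7.5), (21,G3,7.5), (22,G3,9), (24,G2,10.5), (24,G3,10.5)
Step 2: Sum ranks within each group.
R_1 = 13.5 (n_1 = 3)
R_2 = 18.5 (n_2 = 3)
R_3 = 34 (n_3 = 5)
Step 3: H = 12/(N(N+1)) * sum(R_i^2/n_i) - 3(N+1)
     = 12/(11*12) * (13.5^2/3 + 18.5^2/3 + 34^2/5) - 3*12
     = 0.090909 * 406.033 - 36
     = 0.912121.
Step 4: Ties present; correction factor C = 1 - 36/(11^3 - 11) = 0.972727. Corrected H = 0.912121 / 0.972727 = 0.937695.
Step 5: Under H0, H ~ chi^2(2); p-value = 0.625723.
Step 6: alpha = 0.1. fail to reject H0.

H = 0.9377, df = 2, p = 0.625723, fail to reject H0.


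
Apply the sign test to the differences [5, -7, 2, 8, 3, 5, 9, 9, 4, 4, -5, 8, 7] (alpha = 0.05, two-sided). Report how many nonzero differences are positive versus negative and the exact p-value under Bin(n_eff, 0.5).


Step 1: Discard zero differences. Original n = 13; n_eff = number of nonzero differences = 13.
Nonzero differences (with sign): +5, -7, +2, +8, +3, +5, +9, +9, +4, +4, -5, +8, +7
Step 2: Count signs: positive = 11, negative = 2.
Step 3: Under H0: P(positive) = 0.5, so the number of positives S ~ Bin(13, 0.5).
Step 4: Two-sided exact p-value = sum of Bin(13,0.5) probabilities at or below the observed probability = 0.022461.
Step 5: alpha = 0.05. reject H0.

n_eff = 13, pos = 11, neg = 2, p = 0.022461, reject H0.


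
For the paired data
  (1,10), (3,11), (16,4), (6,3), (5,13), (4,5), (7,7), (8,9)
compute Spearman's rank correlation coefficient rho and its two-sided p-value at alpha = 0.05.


Step 1: Rank x and y separately (midranks; no ties here).
rank(x): 1->1, 3->2, 16->8, 6->5, 5->4, 4->3, 7->6, 8->7
rank(y): 10->6, 11->7, 4->2, 3->1, 13->8, 5->3, 7->4, 9->5
Step 2: d_i = R_x(i) - R_y(i); compute d_i^2.
  (1-6)^2=25, (2-7)^2=25, (8-2)^2=36, (5-1)^2=16, (4-8)^2=16, (3-3)^2=0, (6-4)^2=4, (7-5)^2=4
sum(d^2) = 126.
Step 3: rho = 1 - 6*126 / (8*(8^2 - 1)) = 1 - 756/504 = -0.500000.
Step 4: Under H0, t = rho * sqrt((n-2)/(1-rho^2)) = -1.4142 ~ t(6).
Step 5: Two-sided p-value from the t-distribution with 6 df = 0.207031.
Step 6: alpha = 0.05. fail to reject H0.

rho = -0.5000, p = 0.207031, fail to reject H0 at alpha = 0.05.


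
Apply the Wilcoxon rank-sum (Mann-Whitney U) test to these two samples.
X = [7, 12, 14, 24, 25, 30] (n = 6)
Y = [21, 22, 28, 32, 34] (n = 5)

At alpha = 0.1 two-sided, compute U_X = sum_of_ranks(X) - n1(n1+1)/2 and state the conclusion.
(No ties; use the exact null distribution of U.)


Step 1: Combine and sort all 11 observations; assign midranks.
sorted (value, group): (7,X), (12,X), (14,X), (21,Y), (22,Y), (24,X), (25,X), (28,Y), (30,X), (32,Y), (34,Y)
ranks: 7->1, 12->2, 14->3, 21->4, 22->5, 24->6, 25->7, 28->8, 30->9, 32->10, 34->11
Step 2: Rank sum for X: R1 = 1 + 2 + 3 + 6 + 7 + 9 = 28.
Step 3: U_X = R1 - n1(n1+1)/2 = 28 - 6*7/2 = 28 - 21 = 7.
       U_Y = n1*n2 - U_X = 30 - 7 = 23.
Step 4: No ties, so the exact null distribution of U (based on enumerating the C(11,6) = 462 equally likely rank assignments) gives the two-sided p-value.
Step 5: p-value = 0.177489; compare to alpha = 0.1. fail to reject H0.

U_X = 7, p = 0.177489, fail to reject H0 at alpha = 0.1.


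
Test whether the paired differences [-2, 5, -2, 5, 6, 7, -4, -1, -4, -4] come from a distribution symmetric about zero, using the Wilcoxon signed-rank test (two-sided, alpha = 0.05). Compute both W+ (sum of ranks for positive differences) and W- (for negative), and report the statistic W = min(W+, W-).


Step 1: Drop any zero differences (none here) and take |d_i|.
|d| = [2, 5, 2, 5, 6, 7, 4, 1, 4, 4]
Step 2: Midrank |d_i| (ties get averaged ranks).
ranks: |2|->2.5, |5|->7.5, |2|->2.5, |5|->7.5, |6|->9, |7|->10, |4|->5, |1|->1, |4|->5, |4|->5
Step 3: Attach original signs; sum ranks with positive sign and with negative sign.
W+ = 7.5 + 7.5 + 9 + 10 = 34
W- = 2.5 + 2.5 + 5 + 1 + 5 + 5 = 21
(Check: W+ + W- = 55 should equal n(n+1)/2 = 55.)
Step 4: Test statistic W = min(W+, W-) = 21.
Step 5: Ties in |d|, so use the tie-corrected normal approximation.
        E[W] = n(n+1)/4 = 10*11/4 = 27.5.
        Tie groups: |d|=2 (t=2), |d|=4 (t=3), |d|=5 (t=2); sum(t^3 - t) = 36.
        Var[W] = n(n+1)(2n+1)/24 - sum(t^3-t)/48 = 2310/24 - 36/48 = 95.5.
        z = (W - E[W]) / sqrt(Var[W]) = (21 - 27.5) / 9.7724 = -0.6651.
        Two-sided p = 2*Phi(z) = 0.505962.
Step 6: alpha = 0.05. fail to reject H0.

W+ = 34, W- = 21, W = min = 21, p = 0.505962, fail to reject H0.


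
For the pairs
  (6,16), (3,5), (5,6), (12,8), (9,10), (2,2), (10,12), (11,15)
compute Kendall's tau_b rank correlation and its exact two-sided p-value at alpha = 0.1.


Step 1: Enumerate the 28 unordered pairs (i,j) with i<j and classify each by sign(x_j-x_i) * sign(y_j-y_i).
  (1,2):dx=-3,dy=-11->C; (1,3):dx=-1,dy=-10->C; (1,4):dx=+6,dy=-8->D; (1,5):dx=+3,dy=-6->D
  (1,6):dx=-4,dy=-14->C; (1,7):dx=+4,dy=-4->D; (1,8):dx=+5,dy=-1->D; (2,3):dx=+2,dy=+1->C
  (2,4):dx=+9,dy=+3->C; (2,5):dx=+6,dy=+5->C; (2,6):dx=-1,dy=-3->C; (2,7):dx=+7,dy=+7->C
  (2,8):dx=+8,dy=+10->C; (3,4):dx=+7,dy=+2->C; (3,5):dx=+4,dy=+4->C; (3,6):dx=-3,dy=-4->C
  (3,7):dx=+5,dy=+6->C; (3,8):dx=+6,dy=+9->C; (4,5):dx=-3,dy=+2->D; (4,6):dx=-10,dy=-6->C
  (4,7):dx=-2,dy=+4->D; (4,8):dx=-1,dy=+7->D; (5,6):dx=-7,dy=-8->C; (5,7):dx=+1,dy=+2->C
  (5,8):dx=+2,dy=+5->C; (6,7):dx=+8,dy=+10->C; (6,8):dx=+9,dy=+13->C; (7,8):dx=+1,dy=+3->C
Step 2: C = 21, D = 7, total pairs = 28.
Step 3: tau = (C - D)/(n(n-1)/2) = (21 - 7)/28 = 0.500000.
Step 4: Exact two-sided p-value (enumerate n! = 40320 permutations of y under H0): p = 0.108681.
Step 5: alpha = 0.1. fail to reject H0.

tau_b = 0.5000 (C=21, D=7), p = 0.108681, fail to reject H0.
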